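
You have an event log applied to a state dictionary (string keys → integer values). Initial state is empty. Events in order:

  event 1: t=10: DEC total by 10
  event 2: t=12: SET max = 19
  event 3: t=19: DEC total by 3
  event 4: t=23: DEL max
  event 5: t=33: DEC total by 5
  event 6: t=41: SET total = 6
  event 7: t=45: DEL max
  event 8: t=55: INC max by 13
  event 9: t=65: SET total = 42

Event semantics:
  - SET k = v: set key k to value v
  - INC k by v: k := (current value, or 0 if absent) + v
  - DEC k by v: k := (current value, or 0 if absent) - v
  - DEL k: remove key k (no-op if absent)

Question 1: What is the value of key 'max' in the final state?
Answer: 13

Derivation:
Track key 'max' through all 9 events:
  event 1 (t=10: DEC total by 10): max unchanged
  event 2 (t=12: SET max = 19): max (absent) -> 19
  event 3 (t=19: DEC total by 3): max unchanged
  event 4 (t=23: DEL max): max 19 -> (absent)
  event 5 (t=33: DEC total by 5): max unchanged
  event 6 (t=41: SET total = 6): max unchanged
  event 7 (t=45: DEL max): max (absent) -> (absent)
  event 8 (t=55: INC max by 13): max (absent) -> 13
  event 9 (t=65: SET total = 42): max unchanged
Final: max = 13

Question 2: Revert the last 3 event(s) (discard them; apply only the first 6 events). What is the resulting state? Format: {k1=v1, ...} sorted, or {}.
Answer: {total=6}

Derivation:
Keep first 6 events (discard last 3):
  after event 1 (t=10: DEC total by 10): {total=-10}
  after event 2 (t=12: SET max = 19): {max=19, total=-10}
  after event 3 (t=19: DEC total by 3): {max=19, total=-13}
  after event 4 (t=23: DEL max): {total=-13}
  after event 5 (t=33: DEC total by 5): {total=-18}
  after event 6 (t=41: SET total = 6): {total=6}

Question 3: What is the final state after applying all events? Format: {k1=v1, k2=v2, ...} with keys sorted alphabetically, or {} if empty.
Answer: {max=13, total=42}

Derivation:
  after event 1 (t=10: DEC total by 10): {total=-10}
  after event 2 (t=12: SET max = 19): {max=19, total=-10}
  after event 3 (t=19: DEC total by 3): {max=19, total=-13}
  after event 4 (t=23: DEL max): {total=-13}
  after event 5 (t=33: DEC total by 5): {total=-18}
  after event 6 (t=41: SET total = 6): {total=6}
  after event 7 (t=45: DEL max): {total=6}
  after event 8 (t=55: INC max by 13): {max=13, total=6}
  after event 9 (t=65: SET total = 42): {max=13, total=42}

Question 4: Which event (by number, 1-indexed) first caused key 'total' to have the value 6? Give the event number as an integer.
Looking for first event where total becomes 6:
  event 1: total = -10
  event 2: total = -10
  event 3: total = -13
  event 4: total = -13
  event 5: total = -18
  event 6: total -18 -> 6  <-- first match

Answer: 6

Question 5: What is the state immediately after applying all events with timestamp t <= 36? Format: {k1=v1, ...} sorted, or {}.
Apply events with t <= 36 (5 events):
  after event 1 (t=10: DEC total by 10): {total=-10}
  after event 2 (t=12: SET max = 19): {max=19, total=-10}
  after event 3 (t=19: DEC total by 3): {max=19, total=-13}
  after event 4 (t=23: DEL max): {total=-13}
  after event 5 (t=33: DEC total by 5): {total=-18}

Answer: {total=-18}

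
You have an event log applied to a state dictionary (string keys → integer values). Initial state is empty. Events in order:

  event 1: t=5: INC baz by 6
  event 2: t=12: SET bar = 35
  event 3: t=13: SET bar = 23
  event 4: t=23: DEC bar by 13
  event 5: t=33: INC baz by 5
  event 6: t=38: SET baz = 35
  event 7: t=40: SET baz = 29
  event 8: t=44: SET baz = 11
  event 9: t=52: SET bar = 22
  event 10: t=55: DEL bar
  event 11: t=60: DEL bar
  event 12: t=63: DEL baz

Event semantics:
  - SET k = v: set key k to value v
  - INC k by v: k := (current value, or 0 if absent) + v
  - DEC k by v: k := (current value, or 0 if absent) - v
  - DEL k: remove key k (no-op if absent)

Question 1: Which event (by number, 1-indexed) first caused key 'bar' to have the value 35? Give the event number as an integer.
Looking for first event where bar becomes 35:
  event 2: bar (absent) -> 35  <-- first match

Answer: 2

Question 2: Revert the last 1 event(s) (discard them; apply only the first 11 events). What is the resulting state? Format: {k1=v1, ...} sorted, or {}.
Answer: {baz=11}

Derivation:
Keep first 11 events (discard last 1):
  after event 1 (t=5: INC baz by 6): {baz=6}
  after event 2 (t=12: SET bar = 35): {bar=35, baz=6}
  after event 3 (t=13: SET bar = 23): {bar=23, baz=6}
  after event 4 (t=23: DEC bar by 13): {bar=10, baz=6}
  after event 5 (t=33: INC baz by 5): {bar=10, baz=11}
  after event 6 (t=38: SET baz = 35): {bar=10, baz=35}
  after event 7 (t=40: SET baz = 29): {bar=10, baz=29}
  after event 8 (t=44: SET baz = 11): {bar=10, baz=11}
  after event 9 (t=52: SET bar = 22): {bar=22, baz=11}
  after event 10 (t=55: DEL bar): {baz=11}
  after event 11 (t=60: DEL bar): {baz=11}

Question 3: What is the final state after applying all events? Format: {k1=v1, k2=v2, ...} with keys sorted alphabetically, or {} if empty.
  after event 1 (t=5: INC baz by 6): {baz=6}
  after event 2 (t=12: SET bar = 35): {bar=35, baz=6}
  after event 3 (t=13: SET bar = 23): {bar=23, baz=6}
  after event 4 (t=23: DEC bar by 13): {bar=10, baz=6}
  after event 5 (t=33: INC baz by 5): {bar=10, baz=11}
  after event 6 (t=38: SET baz = 35): {bar=10, baz=35}
  after event 7 (t=40: SET baz = 29): {bar=10, baz=29}
  after event 8 (t=44: SET baz = 11): {bar=10, baz=11}
  after event 9 (t=52: SET bar = 22): {bar=22, baz=11}
  after event 10 (t=55: DEL bar): {baz=11}
  after event 11 (t=60: DEL bar): {baz=11}
  after event 12 (t=63: DEL baz): {}

Answer: {}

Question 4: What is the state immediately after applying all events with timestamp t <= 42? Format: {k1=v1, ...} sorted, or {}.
Answer: {bar=10, baz=29}

Derivation:
Apply events with t <= 42 (7 events):
  after event 1 (t=5: INC baz by 6): {baz=6}
  after event 2 (t=12: SET bar = 35): {bar=35, baz=6}
  after event 3 (t=13: SET bar = 23): {bar=23, baz=6}
  after event 4 (t=23: DEC bar by 13): {bar=10, baz=6}
  after event 5 (t=33: INC baz by 5): {bar=10, baz=11}
  after event 6 (t=38: SET baz = 35): {bar=10, baz=35}
  after event 7 (t=40: SET baz = 29): {bar=10, baz=29}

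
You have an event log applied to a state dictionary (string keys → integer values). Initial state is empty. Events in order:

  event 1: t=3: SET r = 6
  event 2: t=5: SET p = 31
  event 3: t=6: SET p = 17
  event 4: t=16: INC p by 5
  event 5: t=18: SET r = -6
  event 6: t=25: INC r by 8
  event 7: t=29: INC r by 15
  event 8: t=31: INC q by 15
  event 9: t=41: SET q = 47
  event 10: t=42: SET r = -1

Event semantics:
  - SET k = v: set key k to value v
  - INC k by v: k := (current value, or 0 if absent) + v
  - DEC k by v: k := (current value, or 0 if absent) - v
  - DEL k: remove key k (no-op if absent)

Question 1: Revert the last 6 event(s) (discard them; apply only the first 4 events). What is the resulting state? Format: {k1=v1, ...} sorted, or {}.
Keep first 4 events (discard last 6):
  after event 1 (t=3: SET r = 6): {r=6}
  after event 2 (t=5: SET p = 31): {p=31, r=6}
  after event 3 (t=6: SET p = 17): {p=17, r=6}
  after event 4 (t=16: INC p by 5): {p=22, r=6}

Answer: {p=22, r=6}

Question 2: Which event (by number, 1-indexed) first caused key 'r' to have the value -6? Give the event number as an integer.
Answer: 5

Derivation:
Looking for first event where r becomes -6:
  event 1: r = 6
  event 2: r = 6
  event 3: r = 6
  event 4: r = 6
  event 5: r 6 -> -6  <-- first match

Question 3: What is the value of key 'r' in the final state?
Answer: -1

Derivation:
Track key 'r' through all 10 events:
  event 1 (t=3: SET r = 6): r (absent) -> 6
  event 2 (t=5: SET p = 31): r unchanged
  event 3 (t=6: SET p = 17): r unchanged
  event 4 (t=16: INC p by 5): r unchanged
  event 5 (t=18: SET r = -6): r 6 -> -6
  event 6 (t=25: INC r by 8): r -6 -> 2
  event 7 (t=29: INC r by 15): r 2 -> 17
  event 8 (t=31: INC q by 15): r unchanged
  event 9 (t=41: SET q = 47): r unchanged
  event 10 (t=42: SET r = -1): r 17 -> -1
Final: r = -1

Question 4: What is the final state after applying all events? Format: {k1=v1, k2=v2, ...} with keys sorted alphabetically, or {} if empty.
Answer: {p=22, q=47, r=-1}

Derivation:
  after event 1 (t=3: SET r = 6): {r=6}
  after event 2 (t=5: SET p = 31): {p=31, r=6}
  after event 3 (t=6: SET p = 17): {p=17, r=6}
  after event 4 (t=16: INC p by 5): {p=22, r=6}
  after event 5 (t=18: SET r = -6): {p=22, r=-6}
  after event 6 (t=25: INC r by 8): {p=22, r=2}
  after event 7 (t=29: INC r by 15): {p=22, r=17}
  after event 8 (t=31: INC q by 15): {p=22, q=15, r=17}
  after event 9 (t=41: SET q = 47): {p=22, q=47, r=17}
  after event 10 (t=42: SET r = -1): {p=22, q=47, r=-1}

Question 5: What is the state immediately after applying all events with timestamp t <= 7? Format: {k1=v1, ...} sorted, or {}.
Answer: {p=17, r=6}

Derivation:
Apply events with t <= 7 (3 events):
  after event 1 (t=3: SET r = 6): {r=6}
  after event 2 (t=5: SET p = 31): {p=31, r=6}
  after event 3 (t=6: SET p = 17): {p=17, r=6}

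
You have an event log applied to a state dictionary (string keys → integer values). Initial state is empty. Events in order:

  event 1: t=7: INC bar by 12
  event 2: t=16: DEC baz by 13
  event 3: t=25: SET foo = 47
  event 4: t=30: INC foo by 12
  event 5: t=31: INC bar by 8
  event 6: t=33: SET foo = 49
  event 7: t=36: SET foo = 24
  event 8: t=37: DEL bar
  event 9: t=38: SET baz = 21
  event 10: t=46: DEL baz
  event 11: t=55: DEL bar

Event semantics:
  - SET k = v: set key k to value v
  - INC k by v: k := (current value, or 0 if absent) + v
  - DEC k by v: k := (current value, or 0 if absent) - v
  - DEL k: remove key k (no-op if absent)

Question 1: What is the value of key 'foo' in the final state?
Answer: 24

Derivation:
Track key 'foo' through all 11 events:
  event 1 (t=7: INC bar by 12): foo unchanged
  event 2 (t=16: DEC baz by 13): foo unchanged
  event 3 (t=25: SET foo = 47): foo (absent) -> 47
  event 4 (t=30: INC foo by 12): foo 47 -> 59
  event 5 (t=31: INC bar by 8): foo unchanged
  event 6 (t=33: SET foo = 49): foo 59 -> 49
  event 7 (t=36: SET foo = 24): foo 49 -> 24
  event 8 (t=37: DEL bar): foo unchanged
  event 9 (t=38: SET baz = 21): foo unchanged
  event 10 (t=46: DEL baz): foo unchanged
  event 11 (t=55: DEL bar): foo unchanged
Final: foo = 24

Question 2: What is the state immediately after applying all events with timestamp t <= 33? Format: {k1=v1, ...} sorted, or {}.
Answer: {bar=20, baz=-13, foo=49}

Derivation:
Apply events with t <= 33 (6 events):
  after event 1 (t=7: INC bar by 12): {bar=12}
  after event 2 (t=16: DEC baz by 13): {bar=12, baz=-13}
  after event 3 (t=25: SET foo = 47): {bar=12, baz=-13, foo=47}
  after event 4 (t=30: INC foo by 12): {bar=12, baz=-13, foo=59}
  after event 5 (t=31: INC bar by 8): {bar=20, baz=-13, foo=59}
  after event 6 (t=33: SET foo = 49): {bar=20, baz=-13, foo=49}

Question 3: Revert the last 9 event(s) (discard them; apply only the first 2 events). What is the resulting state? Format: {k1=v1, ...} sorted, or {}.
Answer: {bar=12, baz=-13}

Derivation:
Keep first 2 events (discard last 9):
  after event 1 (t=7: INC bar by 12): {bar=12}
  after event 2 (t=16: DEC baz by 13): {bar=12, baz=-13}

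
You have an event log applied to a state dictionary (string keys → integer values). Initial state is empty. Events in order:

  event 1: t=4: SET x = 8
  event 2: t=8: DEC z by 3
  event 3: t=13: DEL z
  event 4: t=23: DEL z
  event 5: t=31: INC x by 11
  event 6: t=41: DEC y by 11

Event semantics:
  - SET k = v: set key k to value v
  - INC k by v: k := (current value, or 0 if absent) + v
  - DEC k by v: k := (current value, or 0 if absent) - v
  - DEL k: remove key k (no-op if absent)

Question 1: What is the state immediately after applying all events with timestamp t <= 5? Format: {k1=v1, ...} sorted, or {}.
Apply events with t <= 5 (1 events):
  after event 1 (t=4: SET x = 8): {x=8}

Answer: {x=8}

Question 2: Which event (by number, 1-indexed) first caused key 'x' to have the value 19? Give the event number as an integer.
Looking for first event where x becomes 19:
  event 1: x = 8
  event 2: x = 8
  event 3: x = 8
  event 4: x = 8
  event 5: x 8 -> 19  <-- first match

Answer: 5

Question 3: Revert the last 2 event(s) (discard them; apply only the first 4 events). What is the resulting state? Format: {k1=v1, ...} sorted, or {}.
Answer: {x=8}

Derivation:
Keep first 4 events (discard last 2):
  after event 1 (t=4: SET x = 8): {x=8}
  after event 2 (t=8: DEC z by 3): {x=8, z=-3}
  after event 3 (t=13: DEL z): {x=8}
  after event 4 (t=23: DEL z): {x=8}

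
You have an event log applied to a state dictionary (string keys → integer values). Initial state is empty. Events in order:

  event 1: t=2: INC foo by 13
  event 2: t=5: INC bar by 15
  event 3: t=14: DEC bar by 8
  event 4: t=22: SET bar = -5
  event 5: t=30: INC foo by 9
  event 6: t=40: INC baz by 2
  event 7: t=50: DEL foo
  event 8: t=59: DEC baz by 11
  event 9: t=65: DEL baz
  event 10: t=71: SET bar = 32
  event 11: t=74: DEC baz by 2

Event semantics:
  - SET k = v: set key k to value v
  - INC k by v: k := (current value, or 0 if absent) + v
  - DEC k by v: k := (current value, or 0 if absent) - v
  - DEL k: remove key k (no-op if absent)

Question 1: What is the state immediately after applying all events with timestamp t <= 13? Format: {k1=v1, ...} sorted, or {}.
Apply events with t <= 13 (2 events):
  after event 1 (t=2: INC foo by 13): {foo=13}
  after event 2 (t=5: INC bar by 15): {bar=15, foo=13}

Answer: {bar=15, foo=13}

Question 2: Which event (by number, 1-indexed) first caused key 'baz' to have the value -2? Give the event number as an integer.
Looking for first event where baz becomes -2:
  event 6: baz = 2
  event 7: baz = 2
  event 8: baz = -9
  event 9: baz = (absent)
  event 11: baz (absent) -> -2  <-- first match

Answer: 11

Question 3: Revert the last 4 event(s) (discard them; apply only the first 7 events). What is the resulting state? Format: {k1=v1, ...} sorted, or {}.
Keep first 7 events (discard last 4):
  after event 1 (t=2: INC foo by 13): {foo=13}
  after event 2 (t=5: INC bar by 15): {bar=15, foo=13}
  after event 3 (t=14: DEC bar by 8): {bar=7, foo=13}
  after event 4 (t=22: SET bar = -5): {bar=-5, foo=13}
  after event 5 (t=30: INC foo by 9): {bar=-5, foo=22}
  after event 6 (t=40: INC baz by 2): {bar=-5, baz=2, foo=22}
  after event 7 (t=50: DEL foo): {bar=-5, baz=2}

Answer: {bar=-5, baz=2}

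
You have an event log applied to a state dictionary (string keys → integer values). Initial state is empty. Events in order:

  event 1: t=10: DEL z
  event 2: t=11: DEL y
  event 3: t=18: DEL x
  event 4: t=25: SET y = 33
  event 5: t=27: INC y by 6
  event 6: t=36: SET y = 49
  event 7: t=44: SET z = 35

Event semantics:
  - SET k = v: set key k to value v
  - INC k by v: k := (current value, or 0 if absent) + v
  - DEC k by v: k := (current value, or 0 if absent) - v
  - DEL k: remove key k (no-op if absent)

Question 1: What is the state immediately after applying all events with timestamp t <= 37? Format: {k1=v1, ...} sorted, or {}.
Answer: {y=49}

Derivation:
Apply events with t <= 37 (6 events):
  after event 1 (t=10: DEL z): {}
  after event 2 (t=11: DEL y): {}
  after event 3 (t=18: DEL x): {}
  after event 4 (t=25: SET y = 33): {y=33}
  after event 5 (t=27: INC y by 6): {y=39}
  after event 6 (t=36: SET y = 49): {y=49}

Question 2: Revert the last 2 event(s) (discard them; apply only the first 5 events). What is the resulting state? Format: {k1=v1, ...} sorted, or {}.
Answer: {y=39}

Derivation:
Keep first 5 events (discard last 2):
  after event 1 (t=10: DEL z): {}
  after event 2 (t=11: DEL y): {}
  after event 3 (t=18: DEL x): {}
  after event 4 (t=25: SET y = 33): {y=33}
  after event 5 (t=27: INC y by 6): {y=39}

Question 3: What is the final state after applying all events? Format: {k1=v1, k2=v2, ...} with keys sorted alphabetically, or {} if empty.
Answer: {y=49, z=35}

Derivation:
  after event 1 (t=10: DEL z): {}
  after event 2 (t=11: DEL y): {}
  after event 3 (t=18: DEL x): {}
  after event 4 (t=25: SET y = 33): {y=33}
  after event 5 (t=27: INC y by 6): {y=39}
  after event 6 (t=36: SET y = 49): {y=49}
  after event 7 (t=44: SET z = 35): {y=49, z=35}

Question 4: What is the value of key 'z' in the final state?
Answer: 35

Derivation:
Track key 'z' through all 7 events:
  event 1 (t=10: DEL z): z (absent) -> (absent)
  event 2 (t=11: DEL y): z unchanged
  event 3 (t=18: DEL x): z unchanged
  event 4 (t=25: SET y = 33): z unchanged
  event 5 (t=27: INC y by 6): z unchanged
  event 6 (t=36: SET y = 49): z unchanged
  event 7 (t=44: SET z = 35): z (absent) -> 35
Final: z = 35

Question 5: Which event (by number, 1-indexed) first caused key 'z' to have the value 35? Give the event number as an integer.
Looking for first event where z becomes 35:
  event 7: z (absent) -> 35  <-- first match

Answer: 7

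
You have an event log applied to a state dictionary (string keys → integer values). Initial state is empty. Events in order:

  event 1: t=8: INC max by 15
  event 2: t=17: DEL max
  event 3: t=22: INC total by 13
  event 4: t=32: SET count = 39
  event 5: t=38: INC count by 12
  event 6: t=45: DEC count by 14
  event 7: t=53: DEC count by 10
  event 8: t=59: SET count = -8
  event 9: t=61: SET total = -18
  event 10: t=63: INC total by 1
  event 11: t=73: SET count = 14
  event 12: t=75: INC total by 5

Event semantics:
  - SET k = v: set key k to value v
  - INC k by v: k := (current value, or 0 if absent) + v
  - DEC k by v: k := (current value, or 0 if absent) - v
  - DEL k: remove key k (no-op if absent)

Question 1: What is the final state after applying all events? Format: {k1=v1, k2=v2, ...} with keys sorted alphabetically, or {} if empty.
  after event 1 (t=8: INC max by 15): {max=15}
  after event 2 (t=17: DEL max): {}
  after event 3 (t=22: INC total by 13): {total=13}
  after event 4 (t=32: SET count = 39): {count=39, total=13}
  after event 5 (t=38: INC count by 12): {count=51, total=13}
  after event 6 (t=45: DEC count by 14): {count=37, total=13}
  after event 7 (t=53: DEC count by 10): {count=27, total=13}
  after event 8 (t=59: SET count = -8): {count=-8, total=13}
  after event 9 (t=61: SET total = -18): {count=-8, total=-18}
  after event 10 (t=63: INC total by 1): {count=-8, total=-17}
  after event 11 (t=73: SET count = 14): {count=14, total=-17}
  after event 12 (t=75: INC total by 5): {count=14, total=-12}

Answer: {count=14, total=-12}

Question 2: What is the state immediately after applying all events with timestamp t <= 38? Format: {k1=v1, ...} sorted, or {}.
Apply events with t <= 38 (5 events):
  after event 1 (t=8: INC max by 15): {max=15}
  after event 2 (t=17: DEL max): {}
  after event 3 (t=22: INC total by 13): {total=13}
  after event 4 (t=32: SET count = 39): {count=39, total=13}
  after event 5 (t=38: INC count by 12): {count=51, total=13}

Answer: {count=51, total=13}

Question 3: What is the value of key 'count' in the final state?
Track key 'count' through all 12 events:
  event 1 (t=8: INC max by 15): count unchanged
  event 2 (t=17: DEL max): count unchanged
  event 3 (t=22: INC total by 13): count unchanged
  event 4 (t=32: SET count = 39): count (absent) -> 39
  event 5 (t=38: INC count by 12): count 39 -> 51
  event 6 (t=45: DEC count by 14): count 51 -> 37
  event 7 (t=53: DEC count by 10): count 37 -> 27
  event 8 (t=59: SET count = -8): count 27 -> -8
  event 9 (t=61: SET total = -18): count unchanged
  event 10 (t=63: INC total by 1): count unchanged
  event 11 (t=73: SET count = 14): count -8 -> 14
  event 12 (t=75: INC total by 5): count unchanged
Final: count = 14

Answer: 14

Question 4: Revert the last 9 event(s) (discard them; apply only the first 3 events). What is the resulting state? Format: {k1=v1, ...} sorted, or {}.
Keep first 3 events (discard last 9):
  after event 1 (t=8: INC max by 15): {max=15}
  after event 2 (t=17: DEL max): {}
  after event 3 (t=22: INC total by 13): {total=13}

Answer: {total=13}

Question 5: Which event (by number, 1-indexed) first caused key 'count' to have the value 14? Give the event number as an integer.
Answer: 11

Derivation:
Looking for first event where count becomes 14:
  event 4: count = 39
  event 5: count = 51
  event 6: count = 37
  event 7: count = 27
  event 8: count = -8
  event 9: count = -8
  event 10: count = -8
  event 11: count -8 -> 14  <-- first match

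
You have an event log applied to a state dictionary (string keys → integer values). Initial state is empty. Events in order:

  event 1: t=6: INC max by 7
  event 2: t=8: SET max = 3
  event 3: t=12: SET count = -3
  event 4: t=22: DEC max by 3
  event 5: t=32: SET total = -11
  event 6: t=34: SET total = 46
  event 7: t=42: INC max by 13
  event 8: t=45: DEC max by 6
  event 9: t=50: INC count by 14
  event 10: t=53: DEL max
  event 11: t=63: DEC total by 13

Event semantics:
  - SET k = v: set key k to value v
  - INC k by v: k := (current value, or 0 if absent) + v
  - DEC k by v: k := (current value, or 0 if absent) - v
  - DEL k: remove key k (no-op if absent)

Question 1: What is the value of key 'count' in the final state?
Track key 'count' through all 11 events:
  event 1 (t=6: INC max by 7): count unchanged
  event 2 (t=8: SET max = 3): count unchanged
  event 3 (t=12: SET count = -3): count (absent) -> -3
  event 4 (t=22: DEC max by 3): count unchanged
  event 5 (t=32: SET total = -11): count unchanged
  event 6 (t=34: SET total = 46): count unchanged
  event 7 (t=42: INC max by 13): count unchanged
  event 8 (t=45: DEC max by 6): count unchanged
  event 9 (t=50: INC count by 14): count -3 -> 11
  event 10 (t=53: DEL max): count unchanged
  event 11 (t=63: DEC total by 13): count unchanged
Final: count = 11

Answer: 11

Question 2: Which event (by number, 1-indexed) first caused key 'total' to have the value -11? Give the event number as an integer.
Answer: 5

Derivation:
Looking for first event where total becomes -11:
  event 5: total (absent) -> -11  <-- first match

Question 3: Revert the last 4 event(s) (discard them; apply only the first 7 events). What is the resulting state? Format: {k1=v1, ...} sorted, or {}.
Keep first 7 events (discard last 4):
  after event 1 (t=6: INC max by 7): {max=7}
  after event 2 (t=8: SET max = 3): {max=3}
  after event 3 (t=12: SET count = -3): {count=-3, max=3}
  after event 4 (t=22: DEC max by 3): {count=-3, max=0}
  after event 5 (t=32: SET total = -11): {count=-3, max=0, total=-11}
  after event 6 (t=34: SET total = 46): {count=-3, max=0, total=46}
  after event 7 (t=42: INC max by 13): {count=-3, max=13, total=46}

Answer: {count=-3, max=13, total=46}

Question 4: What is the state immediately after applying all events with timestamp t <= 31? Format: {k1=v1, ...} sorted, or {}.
Apply events with t <= 31 (4 events):
  after event 1 (t=6: INC max by 7): {max=7}
  after event 2 (t=8: SET max = 3): {max=3}
  after event 3 (t=12: SET count = -3): {count=-3, max=3}
  after event 4 (t=22: DEC max by 3): {count=-3, max=0}

Answer: {count=-3, max=0}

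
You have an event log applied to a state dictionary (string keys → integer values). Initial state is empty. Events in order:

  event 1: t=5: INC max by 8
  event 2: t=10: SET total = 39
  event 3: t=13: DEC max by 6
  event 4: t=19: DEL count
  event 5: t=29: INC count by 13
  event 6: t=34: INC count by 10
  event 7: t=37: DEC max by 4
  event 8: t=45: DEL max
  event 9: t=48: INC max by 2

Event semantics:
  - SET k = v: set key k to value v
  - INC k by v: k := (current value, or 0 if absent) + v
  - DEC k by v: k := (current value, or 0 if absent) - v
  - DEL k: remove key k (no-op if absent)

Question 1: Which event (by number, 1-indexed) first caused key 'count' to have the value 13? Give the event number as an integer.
Looking for first event where count becomes 13:
  event 5: count (absent) -> 13  <-- first match

Answer: 5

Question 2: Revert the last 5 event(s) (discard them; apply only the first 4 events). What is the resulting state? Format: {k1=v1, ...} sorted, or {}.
Keep first 4 events (discard last 5):
  after event 1 (t=5: INC max by 8): {max=8}
  after event 2 (t=10: SET total = 39): {max=8, total=39}
  after event 3 (t=13: DEC max by 6): {max=2, total=39}
  after event 4 (t=19: DEL count): {max=2, total=39}

Answer: {max=2, total=39}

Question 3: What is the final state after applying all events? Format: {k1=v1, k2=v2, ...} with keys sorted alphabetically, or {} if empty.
  after event 1 (t=5: INC max by 8): {max=8}
  after event 2 (t=10: SET total = 39): {max=8, total=39}
  after event 3 (t=13: DEC max by 6): {max=2, total=39}
  after event 4 (t=19: DEL count): {max=2, total=39}
  after event 5 (t=29: INC count by 13): {count=13, max=2, total=39}
  after event 6 (t=34: INC count by 10): {count=23, max=2, total=39}
  after event 7 (t=37: DEC max by 4): {count=23, max=-2, total=39}
  after event 8 (t=45: DEL max): {count=23, total=39}
  after event 9 (t=48: INC max by 2): {count=23, max=2, total=39}

Answer: {count=23, max=2, total=39}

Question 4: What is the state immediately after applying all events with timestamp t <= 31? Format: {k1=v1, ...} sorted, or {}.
Answer: {count=13, max=2, total=39}

Derivation:
Apply events with t <= 31 (5 events):
  after event 1 (t=5: INC max by 8): {max=8}
  after event 2 (t=10: SET total = 39): {max=8, total=39}
  after event 3 (t=13: DEC max by 6): {max=2, total=39}
  after event 4 (t=19: DEL count): {max=2, total=39}
  after event 5 (t=29: INC count by 13): {count=13, max=2, total=39}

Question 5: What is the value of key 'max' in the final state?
Track key 'max' through all 9 events:
  event 1 (t=5: INC max by 8): max (absent) -> 8
  event 2 (t=10: SET total = 39): max unchanged
  event 3 (t=13: DEC max by 6): max 8 -> 2
  event 4 (t=19: DEL count): max unchanged
  event 5 (t=29: INC count by 13): max unchanged
  event 6 (t=34: INC count by 10): max unchanged
  event 7 (t=37: DEC max by 4): max 2 -> -2
  event 8 (t=45: DEL max): max -2 -> (absent)
  event 9 (t=48: INC max by 2): max (absent) -> 2
Final: max = 2

Answer: 2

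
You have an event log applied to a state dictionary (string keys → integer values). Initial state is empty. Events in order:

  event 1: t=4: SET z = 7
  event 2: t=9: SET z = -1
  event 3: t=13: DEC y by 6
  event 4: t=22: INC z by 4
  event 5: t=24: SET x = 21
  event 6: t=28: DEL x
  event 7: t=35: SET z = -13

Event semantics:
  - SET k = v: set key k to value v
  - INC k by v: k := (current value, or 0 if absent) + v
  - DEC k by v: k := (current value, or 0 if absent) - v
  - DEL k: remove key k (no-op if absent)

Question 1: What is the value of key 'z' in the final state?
Track key 'z' through all 7 events:
  event 1 (t=4: SET z = 7): z (absent) -> 7
  event 2 (t=9: SET z = -1): z 7 -> -1
  event 3 (t=13: DEC y by 6): z unchanged
  event 4 (t=22: INC z by 4): z -1 -> 3
  event 5 (t=24: SET x = 21): z unchanged
  event 6 (t=28: DEL x): z unchanged
  event 7 (t=35: SET z = -13): z 3 -> -13
Final: z = -13

Answer: -13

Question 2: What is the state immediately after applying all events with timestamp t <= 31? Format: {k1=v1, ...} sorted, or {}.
Answer: {y=-6, z=3}

Derivation:
Apply events with t <= 31 (6 events):
  after event 1 (t=4: SET z = 7): {z=7}
  after event 2 (t=9: SET z = -1): {z=-1}
  after event 3 (t=13: DEC y by 6): {y=-6, z=-1}
  after event 4 (t=22: INC z by 4): {y=-6, z=3}
  after event 5 (t=24: SET x = 21): {x=21, y=-6, z=3}
  after event 6 (t=28: DEL x): {y=-6, z=3}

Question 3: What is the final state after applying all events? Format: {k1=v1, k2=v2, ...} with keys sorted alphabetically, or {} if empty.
  after event 1 (t=4: SET z = 7): {z=7}
  after event 2 (t=9: SET z = -1): {z=-1}
  after event 3 (t=13: DEC y by 6): {y=-6, z=-1}
  after event 4 (t=22: INC z by 4): {y=-6, z=3}
  after event 5 (t=24: SET x = 21): {x=21, y=-6, z=3}
  after event 6 (t=28: DEL x): {y=-6, z=3}
  after event 7 (t=35: SET z = -13): {y=-6, z=-13}

Answer: {y=-6, z=-13}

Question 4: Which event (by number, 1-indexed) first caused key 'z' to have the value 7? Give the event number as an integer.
Looking for first event where z becomes 7:
  event 1: z (absent) -> 7  <-- first match

Answer: 1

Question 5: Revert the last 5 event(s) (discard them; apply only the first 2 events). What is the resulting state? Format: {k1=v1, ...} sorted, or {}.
Answer: {z=-1}

Derivation:
Keep first 2 events (discard last 5):
  after event 1 (t=4: SET z = 7): {z=7}
  after event 2 (t=9: SET z = -1): {z=-1}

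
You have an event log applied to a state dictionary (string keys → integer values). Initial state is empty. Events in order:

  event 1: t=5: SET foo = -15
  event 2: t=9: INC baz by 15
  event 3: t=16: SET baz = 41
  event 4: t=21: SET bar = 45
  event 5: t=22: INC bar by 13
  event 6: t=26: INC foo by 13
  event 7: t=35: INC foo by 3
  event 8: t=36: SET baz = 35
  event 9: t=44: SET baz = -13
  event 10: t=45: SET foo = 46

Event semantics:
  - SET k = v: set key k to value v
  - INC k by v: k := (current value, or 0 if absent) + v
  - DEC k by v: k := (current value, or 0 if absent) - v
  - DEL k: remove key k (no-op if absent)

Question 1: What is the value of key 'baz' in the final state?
Answer: -13

Derivation:
Track key 'baz' through all 10 events:
  event 1 (t=5: SET foo = -15): baz unchanged
  event 2 (t=9: INC baz by 15): baz (absent) -> 15
  event 3 (t=16: SET baz = 41): baz 15 -> 41
  event 4 (t=21: SET bar = 45): baz unchanged
  event 5 (t=22: INC bar by 13): baz unchanged
  event 6 (t=26: INC foo by 13): baz unchanged
  event 7 (t=35: INC foo by 3): baz unchanged
  event 8 (t=36: SET baz = 35): baz 41 -> 35
  event 9 (t=44: SET baz = -13): baz 35 -> -13
  event 10 (t=45: SET foo = 46): baz unchanged
Final: baz = -13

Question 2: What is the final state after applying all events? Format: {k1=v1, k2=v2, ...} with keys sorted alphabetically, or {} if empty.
  after event 1 (t=5: SET foo = -15): {foo=-15}
  after event 2 (t=9: INC baz by 15): {baz=15, foo=-15}
  after event 3 (t=16: SET baz = 41): {baz=41, foo=-15}
  after event 4 (t=21: SET bar = 45): {bar=45, baz=41, foo=-15}
  after event 5 (t=22: INC bar by 13): {bar=58, baz=41, foo=-15}
  after event 6 (t=26: INC foo by 13): {bar=58, baz=41, foo=-2}
  after event 7 (t=35: INC foo by 3): {bar=58, baz=41, foo=1}
  after event 8 (t=36: SET baz = 35): {bar=58, baz=35, foo=1}
  after event 9 (t=44: SET baz = -13): {bar=58, baz=-13, foo=1}
  after event 10 (t=45: SET foo = 46): {bar=58, baz=-13, foo=46}

Answer: {bar=58, baz=-13, foo=46}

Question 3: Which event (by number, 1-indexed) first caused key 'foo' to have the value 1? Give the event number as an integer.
Answer: 7

Derivation:
Looking for first event where foo becomes 1:
  event 1: foo = -15
  event 2: foo = -15
  event 3: foo = -15
  event 4: foo = -15
  event 5: foo = -15
  event 6: foo = -2
  event 7: foo -2 -> 1  <-- first match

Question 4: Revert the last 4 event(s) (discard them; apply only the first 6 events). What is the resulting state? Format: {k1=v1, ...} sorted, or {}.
Answer: {bar=58, baz=41, foo=-2}

Derivation:
Keep first 6 events (discard last 4):
  after event 1 (t=5: SET foo = -15): {foo=-15}
  after event 2 (t=9: INC baz by 15): {baz=15, foo=-15}
  after event 3 (t=16: SET baz = 41): {baz=41, foo=-15}
  after event 4 (t=21: SET bar = 45): {bar=45, baz=41, foo=-15}
  after event 5 (t=22: INC bar by 13): {bar=58, baz=41, foo=-15}
  after event 6 (t=26: INC foo by 13): {bar=58, baz=41, foo=-2}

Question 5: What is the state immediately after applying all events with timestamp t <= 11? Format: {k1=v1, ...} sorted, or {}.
Apply events with t <= 11 (2 events):
  after event 1 (t=5: SET foo = -15): {foo=-15}
  after event 2 (t=9: INC baz by 15): {baz=15, foo=-15}

Answer: {baz=15, foo=-15}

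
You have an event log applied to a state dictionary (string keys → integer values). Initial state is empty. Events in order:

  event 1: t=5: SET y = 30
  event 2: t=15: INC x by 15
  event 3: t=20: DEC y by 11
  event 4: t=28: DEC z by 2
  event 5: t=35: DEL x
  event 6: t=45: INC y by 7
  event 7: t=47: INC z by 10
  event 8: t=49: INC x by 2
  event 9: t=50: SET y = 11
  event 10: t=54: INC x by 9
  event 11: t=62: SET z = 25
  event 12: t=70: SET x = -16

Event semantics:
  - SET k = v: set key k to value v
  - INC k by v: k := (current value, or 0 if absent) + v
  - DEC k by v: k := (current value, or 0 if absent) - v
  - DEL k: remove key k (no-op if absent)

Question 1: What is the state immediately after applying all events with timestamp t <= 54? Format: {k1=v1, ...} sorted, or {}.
Answer: {x=11, y=11, z=8}

Derivation:
Apply events with t <= 54 (10 events):
  after event 1 (t=5: SET y = 30): {y=30}
  after event 2 (t=15: INC x by 15): {x=15, y=30}
  after event 3 (t=20: DEC y by 11): {x=15, y=19}
  after event 4 (t=28: DEC z by 2): {x=15, y=19, z=-2}
  after event 5 (t=35: DEL x): {y=19, z=-2}
  after event 6 (t=45: INC y by 7): {y=26, z=-2}
  after event 7 (t=47: INC z by 10): {y=26, z=8}
  after event 8 (t=49: INC x by 2): {x=2, y=26, z=8}
  after event 9 (t=50: SET y = 11): {x=2, y=11, z=8}
  after event 10 (t=54: INC x by 9): {x=11, y=11, z=8}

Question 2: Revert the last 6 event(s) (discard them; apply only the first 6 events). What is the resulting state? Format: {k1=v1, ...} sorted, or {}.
Keep first 6 events (discard last 6):
  after event 1 (t=5: SET y = 30): {y=30}
  after event 2 (t=15: INC x by 15): {x=15, y=30}
  after event 3 (t=20: DEC y by 11): {x=15, y=19}
  after event 4 (t=28: DEC z by 2): {x=15, y=19, z=-2}
  after event 5 (t=35: DEL x): {y=19, z=-2}
  after event 6 (t=45: INC y by 7): {y=26, z=-2}

Answer: {y=26, z=-2}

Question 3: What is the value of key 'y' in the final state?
Answer: 11

Derivation:
Track key 'y' through all 12 events:
  event 1 (t=5: SET y = 30): y (absent) -> 30
  event 2 (t=15: INC x by 15): y unchanged
  event 3 (t=20: DEC y by 11): y 30 -> 19
  event 4 (t=28: DEC z by 2): y unchanged
  event 5 (t=35: DEL x): y unchanged
  event 6 (t=45: INC y by 7): y 19 -> 26
  event 7 (t=47: INC z by 10): y unchanged
  event 8 (t=49: INC x by 2): y unchanged
  event 9 (t=50: SET y = 11): y 26 -> 11
  event 10 (t=54: INC x by 9): y unchanged
  event 11 (t=62: SET z = 25): y unchanged
  event 12 (t=70: SET x = -16): y unchanged
Final: y = 11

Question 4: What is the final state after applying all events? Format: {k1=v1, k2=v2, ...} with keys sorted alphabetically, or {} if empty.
  after event 1 (t=5: SET y = 30): {y=30}
  after event 2 (t=15: INC x by 15): {x=15, y=30}
  after event 3 (t=20: DEC y by 11): {x=15, y=19}
  after event 4 (t=28: DEC z by 2): {x=15, y=19, z=-2}
  after event 5 (t=35: DEL x): {y=19, z=-2}
  after event 6 (t=45: INC y by 7): {y=26, z=-2}
  after event 7 (t=47: INC z by 10): {y=26, z=8}
  after event 8 (t=49: INC x by 2): {x=2, y=26, z=8}
  after event 9 (t=50: SET y = 11): {x=2, y=11, z=8}
  after event 10 (t=54: INC x by 9): {x=11, y=11, z=8}
  after event 11 (t=62: SET z = 25): {x=11, y=11, z=25}
  after event 12 (t=70: SET x = -16): {x=-16, y=11, z=25}

Answer: {x=-16, y=11, z=25}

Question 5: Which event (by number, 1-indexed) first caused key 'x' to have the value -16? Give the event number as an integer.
Answer: 12

Derivation:
Looking for first event where x becomes -16:
  event 2: x = 15
  event 3: x = 15
  event 4: x = 15
  event 5: x = (absent)
  event 8: x = 2
  event 9: x = 2
  event 10: x = 11
  event 11: x = 11
  event 12: x 11 -> -16  <-- first match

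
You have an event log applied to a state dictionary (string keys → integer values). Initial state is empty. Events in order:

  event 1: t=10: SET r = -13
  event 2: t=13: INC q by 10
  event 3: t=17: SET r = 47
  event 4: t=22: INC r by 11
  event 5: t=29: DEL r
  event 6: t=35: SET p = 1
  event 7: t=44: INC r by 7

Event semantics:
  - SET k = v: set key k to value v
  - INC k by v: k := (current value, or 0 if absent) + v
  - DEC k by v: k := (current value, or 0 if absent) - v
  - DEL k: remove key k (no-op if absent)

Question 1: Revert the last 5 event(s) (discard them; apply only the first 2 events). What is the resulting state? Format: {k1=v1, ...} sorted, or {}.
Keep first 2 events (discard last 5):
  after event 1 (t=10: SET r = -13): {r=-13}
  after event 2 (t=13: INC q by 10): {q=10, r=-13}

Answer: {q=10, r=-13}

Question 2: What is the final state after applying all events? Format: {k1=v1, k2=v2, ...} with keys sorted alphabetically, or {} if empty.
Answer: {p=1, q=10, r=7}

Derivation:
  after event 1 (t=10: SET r = -13): {r=-13}
  after event 2 (t=13: INC q by 10): {q=10, r=-13}
  after event 3 (t=17: SET r = 47): {q=10, r=47}
  after event 4 (t=22: INC r by 11): {q=10, r=58}
  after event 5 (t=29: DEL r): {q=10}
  after event 6 (t=35: SET p = 1): {p=1, q=10}
  after event 7 (t=44: INC r by 7): {p=1, q=10, r=7}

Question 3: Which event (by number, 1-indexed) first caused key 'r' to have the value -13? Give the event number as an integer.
Answer: 1

Derivation:
Looking for first event where r becomes -13:
  event 1: r (absent) -> -13  <-- first match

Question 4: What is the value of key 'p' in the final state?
Track key 'p' through all 7 events:
  event 1 (t=10: SET r = -13): p unchanged
  event 2 (t=13: INC q by 10): p unchanged
  event 3 (t=17: SET r = 47): p unchanged
  event 4 (t=22: INC r by 11): p unchanged
  event 5 (t=29: DEL r): p unchanged
  event 6 (t=35: SET p = 1): p (absent) -> 1
  event 7 (t=44: INC r by 7): p unchanged
Final: p = 1

Answer: 1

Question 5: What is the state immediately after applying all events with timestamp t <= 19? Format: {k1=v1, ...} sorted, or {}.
Apply events with t <= 19 (3 events):
  after event 1 (t=10: SET r = -13): {r=-13}
  after event 2 (t=13: INC q by 10): {q=10, r=-13}
  after event 3 (t=17: SET r = 47): {q=10, r=47}

Answer: {q=10, r=47}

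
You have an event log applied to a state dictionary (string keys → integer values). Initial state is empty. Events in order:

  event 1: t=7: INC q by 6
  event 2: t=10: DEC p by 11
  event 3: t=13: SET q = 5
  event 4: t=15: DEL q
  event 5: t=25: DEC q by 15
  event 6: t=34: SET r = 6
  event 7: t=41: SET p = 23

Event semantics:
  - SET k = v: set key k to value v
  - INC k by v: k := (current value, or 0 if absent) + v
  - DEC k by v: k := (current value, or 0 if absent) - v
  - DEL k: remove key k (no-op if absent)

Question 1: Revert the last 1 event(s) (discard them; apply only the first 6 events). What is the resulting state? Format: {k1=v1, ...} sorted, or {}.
Keep first 6 events (discard last 1):
  after event 1 (t=7: INC q by 6): {q=6}
  after event 2 (t=10: DEC p by 11): {p=-11, q=6}
  after event 3 (t=13: SET q = 5): {p=-11, q=5}
  after event 4 (t=15: DEL q): {p=-11}
  after event 5 (t=25: DEC q by 15): {p=-11, q=-15}
  after event 6 (t=34: SET r = 6): {p=-11, q=-15, r=6}

Answer: {p=-11, q=-15, r=6}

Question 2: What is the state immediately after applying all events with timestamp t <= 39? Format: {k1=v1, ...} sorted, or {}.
Answer: {p=-11, q=-15, r=6}

Derivation:
Apply events with t <= 39 (6 events):
  after event 1 (t=7: INC q by 6): {q=6}
  after event 2 (t=10: DEC p by 11): {p=-11, q=6}
  after event 3 (t=13: SET q = 5): {p=-11, q=5}
  after event 4 (t=15: DEL q): {p=-11}
  after event 5 (t=25: DEC q by 15): {p=-11, q=-15}
  after event 6 (t=34: SET r = 6): {p=-11, q=-15, r=6}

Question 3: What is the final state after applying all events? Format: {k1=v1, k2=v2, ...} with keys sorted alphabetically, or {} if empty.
Answer: {p=23, q=-15, r=6}

Derivation:
  after event 1 (t=7: INC q by 6): {q=6}
  after event 2 (t=10: DEC p by 11): {p=-11, q=6}
  after event 3 (t=13: SET q = 5): {p=-11, q=5}
  after event 4 (t=15: DEL q): {p=-11}
  after event 5 (t=25: DEC q by 15): {p=-11, q=-15}
  after event 6 (t=34: SET r = 6): {p=-11, q=-15, r=6}
  after event 7 (t=41: SET p = 23): {p=23, q=-15, r=6}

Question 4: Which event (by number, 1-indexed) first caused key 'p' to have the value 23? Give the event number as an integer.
Answer: 7

Derivation:
Looking for first event where p becomes 23:
  event 2: p = -11
  event 3: p = -11
  event 4: p = -11
  event 5: p = -11
  event 6: p = -11
  event 7: p -11 -> 23  <-- first match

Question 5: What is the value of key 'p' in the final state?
Answer: 23

Derivation:
Track key 'p' through all 7 events:
  event 1 (t=7: INC q by 6): p unchanged
  event 2 (t=10: DEC p by 11): p (absent) -> -11
  event 3 (t=13: SET q = 5): p unchanged
  event 4 (t=15: DEL q): p unchanged
  event 5 (t=25: DEC q by 15): p unchanged
  event 6 (t=34: SET r = 6): p unchanged
  event 7 (t=41: SET p = 23): p -11 -> 23
Final: p = 23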